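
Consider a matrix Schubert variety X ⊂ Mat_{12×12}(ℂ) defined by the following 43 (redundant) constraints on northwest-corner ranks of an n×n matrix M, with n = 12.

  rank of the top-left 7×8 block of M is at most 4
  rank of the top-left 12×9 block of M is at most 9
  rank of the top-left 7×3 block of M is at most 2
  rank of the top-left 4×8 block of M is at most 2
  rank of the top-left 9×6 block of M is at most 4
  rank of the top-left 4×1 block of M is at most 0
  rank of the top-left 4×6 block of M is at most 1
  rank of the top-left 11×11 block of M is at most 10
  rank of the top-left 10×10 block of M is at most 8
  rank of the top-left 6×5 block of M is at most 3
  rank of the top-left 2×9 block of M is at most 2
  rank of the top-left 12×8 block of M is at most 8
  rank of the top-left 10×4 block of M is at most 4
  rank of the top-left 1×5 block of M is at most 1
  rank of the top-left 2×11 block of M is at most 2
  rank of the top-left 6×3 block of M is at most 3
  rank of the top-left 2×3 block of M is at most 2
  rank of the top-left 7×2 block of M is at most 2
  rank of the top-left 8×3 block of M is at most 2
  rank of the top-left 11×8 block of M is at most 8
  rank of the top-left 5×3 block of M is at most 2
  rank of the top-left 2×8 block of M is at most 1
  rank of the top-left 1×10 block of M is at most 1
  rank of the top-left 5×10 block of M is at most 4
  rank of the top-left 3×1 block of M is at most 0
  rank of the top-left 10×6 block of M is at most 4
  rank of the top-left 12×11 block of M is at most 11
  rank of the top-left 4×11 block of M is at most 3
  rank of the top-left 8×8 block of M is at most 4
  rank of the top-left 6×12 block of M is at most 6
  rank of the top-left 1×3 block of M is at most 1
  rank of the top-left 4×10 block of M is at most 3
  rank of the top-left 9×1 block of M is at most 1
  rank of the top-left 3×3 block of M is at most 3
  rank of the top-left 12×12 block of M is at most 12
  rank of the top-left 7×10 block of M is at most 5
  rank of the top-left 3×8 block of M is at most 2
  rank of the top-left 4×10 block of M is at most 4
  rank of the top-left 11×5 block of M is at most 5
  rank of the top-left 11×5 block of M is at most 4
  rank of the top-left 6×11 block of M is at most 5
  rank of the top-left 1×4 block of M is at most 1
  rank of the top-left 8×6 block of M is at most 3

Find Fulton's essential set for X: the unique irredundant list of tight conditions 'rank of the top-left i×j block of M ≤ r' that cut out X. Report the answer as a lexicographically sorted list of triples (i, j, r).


Propagating the 43 rank bounds to every northwest block:

  row 1: 0 1 1 1 1 1 1 1 1 1 1 1
  row 2: 0 1 1 1 1 1 1 1 2 2 2 2
  row 3: 0 1 1 1 1 1 2 2 3 3 3 3
  row 4: 0 1 1 1 1 1 2 2 3 3 3 4
  row 5: 1 2 2 2 2 2 3 3 4 4 4 5
  row 6: 1 2 2 3 3 3 4 4 5 5 5 6
  row 7: 1 2 2 3 3 3 4 4 5 5 6 7
  row 8: 1 2 2 3 3 3 4 4 5 6 7 8
  row 9: 1 2 3 4 4 4 5 5 6 7 8 9
  row 10: 1 2 3 4 4 4 5 6 7 8 9 10
  row 11: 1 2 3 4 4 5 6 7 8 9 10 11
  row 12: 1 2 3 4 5 6 7 8 9 10 11 12

hence w(1..12) = (2, 9, 7, 12, 1, 4, 11, 10, 3, 8, 6, 5).

11 SE-corners of the 34-cell Rothe diagram give Ess(w):

[(2, 8, 1), (4, 1, 0), (4, 6, 1), (4, 8, 2), (4, 11, 3), (7, 10, 5), (8, 3, 2), (8, 6, 3), (8, 8, 4), (10, 6, 4), (11, 5, 4)]


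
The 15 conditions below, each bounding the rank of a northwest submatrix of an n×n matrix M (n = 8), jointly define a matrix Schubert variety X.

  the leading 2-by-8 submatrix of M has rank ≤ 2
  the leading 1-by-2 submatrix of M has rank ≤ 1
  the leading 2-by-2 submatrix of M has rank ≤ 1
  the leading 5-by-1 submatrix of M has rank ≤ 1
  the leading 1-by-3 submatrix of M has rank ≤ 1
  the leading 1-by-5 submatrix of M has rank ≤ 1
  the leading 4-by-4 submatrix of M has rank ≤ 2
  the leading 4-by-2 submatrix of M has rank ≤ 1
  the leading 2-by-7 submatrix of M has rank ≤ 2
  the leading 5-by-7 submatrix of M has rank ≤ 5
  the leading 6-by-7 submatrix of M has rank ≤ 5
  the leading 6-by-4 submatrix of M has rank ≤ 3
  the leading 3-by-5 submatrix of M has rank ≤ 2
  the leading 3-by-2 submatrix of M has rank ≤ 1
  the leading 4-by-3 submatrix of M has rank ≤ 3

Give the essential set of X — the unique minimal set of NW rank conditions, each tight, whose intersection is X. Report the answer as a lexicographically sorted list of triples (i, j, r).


Propagating the 15 rank bounds to every northwest block:

  row 1: 1, 1, 1, 1, 1, 1, 1, 1
  row 2: 1, 1, 2, 2, 2, 2, 2, 2
  row 3: 1, 1, 2, 2, 2, 3, 3, 3
  row 4: 1, 1, 2, 2, 3, 4, 4, 4
  row 5: 1, 2, 3, 3, 4, 5, 5, 5
  row 6: 1, 2, 3, 3, 4, 5, 5, 6
  row 7: 1, 2, 3, 4, 5, 6, 6, 7
  row 8: 1, 2, 3, 4, 5, 6, 7, 8

reading off 1-entries of Δ²R: w = (1, 3, 6, 5, 2, 8, 4, 7).

|D(w)|=8, |Ess(w)|=5:

[(3, 5, 2), (4, 2, 1), (4, 4, 2), (6, 4, 3), (6, 7, 5)]


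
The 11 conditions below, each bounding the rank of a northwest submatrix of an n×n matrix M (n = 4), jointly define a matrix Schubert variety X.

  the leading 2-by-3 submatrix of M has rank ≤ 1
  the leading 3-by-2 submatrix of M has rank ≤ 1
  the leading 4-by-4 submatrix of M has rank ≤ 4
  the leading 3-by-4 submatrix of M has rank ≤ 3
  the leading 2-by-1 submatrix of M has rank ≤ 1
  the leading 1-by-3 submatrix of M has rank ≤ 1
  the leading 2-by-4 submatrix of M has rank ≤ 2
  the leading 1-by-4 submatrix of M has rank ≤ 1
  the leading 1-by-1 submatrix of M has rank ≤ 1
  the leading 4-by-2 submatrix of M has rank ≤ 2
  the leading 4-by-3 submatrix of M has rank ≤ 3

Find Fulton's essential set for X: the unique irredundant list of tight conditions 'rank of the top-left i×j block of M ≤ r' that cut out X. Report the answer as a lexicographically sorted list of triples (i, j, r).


Computing R[i][j] = min implied NW-rank bound (n=4, 11 conditions):

  i=1: 1  1  1  1
  i=2: 1  1  1  2
  i=3: 1  1  2  3
  i=4: 1  2  3  4

hence w(1..4) = (1, 4, 3, 2).

2 SE-corners of the 3-cell Rothe diagram give Ess(w):

[(2, 3, 1), (3, 2, 1)]


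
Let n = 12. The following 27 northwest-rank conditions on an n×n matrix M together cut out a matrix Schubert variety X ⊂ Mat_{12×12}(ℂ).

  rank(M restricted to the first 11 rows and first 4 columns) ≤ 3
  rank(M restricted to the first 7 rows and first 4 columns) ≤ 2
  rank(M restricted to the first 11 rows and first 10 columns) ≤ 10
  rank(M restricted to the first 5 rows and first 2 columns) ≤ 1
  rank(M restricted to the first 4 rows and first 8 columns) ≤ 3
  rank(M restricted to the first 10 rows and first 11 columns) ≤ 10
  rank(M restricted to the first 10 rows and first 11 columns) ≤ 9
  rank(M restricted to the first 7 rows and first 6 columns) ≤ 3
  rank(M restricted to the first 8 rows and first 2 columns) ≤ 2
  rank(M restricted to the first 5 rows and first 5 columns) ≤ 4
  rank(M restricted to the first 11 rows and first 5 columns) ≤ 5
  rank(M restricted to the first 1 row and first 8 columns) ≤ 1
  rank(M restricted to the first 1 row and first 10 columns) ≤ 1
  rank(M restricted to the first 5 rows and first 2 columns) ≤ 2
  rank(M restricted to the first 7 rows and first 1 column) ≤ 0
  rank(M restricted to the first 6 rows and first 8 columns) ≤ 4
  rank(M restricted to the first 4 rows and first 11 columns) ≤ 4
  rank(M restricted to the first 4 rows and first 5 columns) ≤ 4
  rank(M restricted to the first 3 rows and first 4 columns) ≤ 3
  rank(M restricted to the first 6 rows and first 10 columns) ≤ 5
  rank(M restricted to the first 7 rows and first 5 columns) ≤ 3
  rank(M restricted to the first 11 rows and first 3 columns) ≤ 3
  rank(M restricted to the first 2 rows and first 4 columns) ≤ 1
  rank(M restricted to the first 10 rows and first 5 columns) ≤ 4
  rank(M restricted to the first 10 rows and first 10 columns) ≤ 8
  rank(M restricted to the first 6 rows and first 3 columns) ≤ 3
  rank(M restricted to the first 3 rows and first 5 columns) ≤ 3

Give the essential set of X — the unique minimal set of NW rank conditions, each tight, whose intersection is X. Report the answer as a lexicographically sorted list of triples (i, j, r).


The tightest implied rank at each (i,j), from the 27 conditions:

  i=1: 0 | 1 | 1 | 1 | 1 | 1 | 1 | 1 | 1 | 1 | 1 | 1
  i=2: 0 | 1 | 1 | 1 | 2 | 2 | 2 | 2 | 2 | 2 | 2 | 2
  i=3: 0 | 1 | 2 | 2 | 3 | 3 | 3 | 3 | 3 | 3 | 3 | 3
  i=4: 0 | 1 | 2 | 2 | 3 | 3 | 3 | 3 | 4 | 4 | 4 | 4
  i=5: 0 | 1 | 2 | 2 | 3 | 3 | 4 | 4 | 5 | 5 | 5 | 5
  i=6: 0 | 1 | 2 | 2 | 3 | 3 | 4 | 4 | 5 | 5 | 6 | 6
  i=7: 0 | 1 | 2 | 2 | 3 | 3 | 4 | 5 | 6 | 6 | 7 | 7
  i=8: 1 | 2 | 3 | 3 | 4 | 4 | 5 | 6 | 7 | 7 | 8 | 8
  i=9: 1 | 2 | 3 | 3 | 4 | 5 | 6 | 7 | 8 | 8 | 9 | 9
  i=10: 1 | 2 | 3 | 3 | 4 | 5 | 6 | 7 | 8 | 8 | 9 | 10
  i=11: 1 | 2 | 3 | 3 | 4 | 5 | 6 | 7 | 8 | 9 | 10 | 11
  i=12: 1 | 2 | 3 | 4 | 5 | 6 | 7 | 8 | 9 | 10 | 11 | 12

reading off 1-entries of Δ²R: w = (2, 5, 3, 9, 7, 11, 8, 1, 6, 12, 10, 4).

9 SE-corners of the 25-cell Rothe diagram give Ess(w):

[(2, 4, 1), (4, 8, 3), (6, 8, 4), (6, 10, 5), (7, 1, 0), (7, 4, 2), (7, 6, 3), (10, 10, 8), (11, 4, 3)]


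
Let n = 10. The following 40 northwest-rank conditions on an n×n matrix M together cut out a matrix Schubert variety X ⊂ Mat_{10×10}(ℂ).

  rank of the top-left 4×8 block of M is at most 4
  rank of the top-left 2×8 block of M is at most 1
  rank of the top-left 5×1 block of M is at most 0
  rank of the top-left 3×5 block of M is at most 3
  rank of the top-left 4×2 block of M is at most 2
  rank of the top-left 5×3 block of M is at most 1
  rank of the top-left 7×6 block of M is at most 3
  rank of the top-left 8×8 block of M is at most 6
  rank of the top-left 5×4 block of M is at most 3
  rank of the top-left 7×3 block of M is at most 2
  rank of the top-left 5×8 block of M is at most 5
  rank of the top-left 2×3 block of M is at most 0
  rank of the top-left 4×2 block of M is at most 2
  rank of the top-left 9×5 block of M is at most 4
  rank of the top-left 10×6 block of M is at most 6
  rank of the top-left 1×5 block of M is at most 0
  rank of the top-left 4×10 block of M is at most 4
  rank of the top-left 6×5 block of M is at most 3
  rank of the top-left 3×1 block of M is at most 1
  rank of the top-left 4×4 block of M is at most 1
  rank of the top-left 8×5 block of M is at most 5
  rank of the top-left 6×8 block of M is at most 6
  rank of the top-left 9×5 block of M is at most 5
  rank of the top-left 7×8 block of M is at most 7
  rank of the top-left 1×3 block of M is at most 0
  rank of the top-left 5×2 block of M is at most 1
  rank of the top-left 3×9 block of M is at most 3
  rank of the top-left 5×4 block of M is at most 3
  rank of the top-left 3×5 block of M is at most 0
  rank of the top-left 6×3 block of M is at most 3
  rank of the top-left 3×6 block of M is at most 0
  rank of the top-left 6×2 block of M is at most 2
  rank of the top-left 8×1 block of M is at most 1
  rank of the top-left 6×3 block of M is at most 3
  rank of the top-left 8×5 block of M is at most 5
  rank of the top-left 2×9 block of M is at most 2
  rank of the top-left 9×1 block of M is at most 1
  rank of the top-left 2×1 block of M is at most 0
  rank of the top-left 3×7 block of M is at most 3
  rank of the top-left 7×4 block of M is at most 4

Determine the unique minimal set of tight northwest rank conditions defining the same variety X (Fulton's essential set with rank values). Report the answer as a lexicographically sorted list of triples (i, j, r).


Computing R[i][j] = min implied NW-rank bound (n=10, 40 conditions):

  0 | 0 | 0 | 0 | 0 | 0 | 1 | 1 | 1 | 1
  0 | 0 | 0 | 0 | 0 | 0 | 1 | 1 | 2 | 2
  0 | 0 | 0 | 0 | 0 | 0 | 1 | 2 | 3 | 3
  0 | 1 | 1 | 1 | 1 | 1 | 2 | 3 | 4 | 4
  0 | 1 | 1 | 2 | 2 | 2 | 3 | 4 | 5 | 5
  1 | 2 | 2 | 3 | 3 | 3 | 4 | 5 | 6 | 6
  1 | 2 | 2 | 3 | 3 | 3 | 4 | 5 | 6 | 7
  1 | 2 | 3 | 4 | 4 | 4 | 5 | 6 | 7 | 8
  1 | 2 | 3 | 4 | 4 | 5 | 6 | 7 | 8 | 9
  1 | 2 | 3 | 4 | 5 | 6 | 7 | 8 | 9 | 10

so w = (7, 9, 8, 2, 4, 1, 10, 3, 6, 5).

7 SE-corners of the 26-cell Rothe diagram give Ess(w):

[(2, 8, 1), (3, 6, 0), (5, 1, 0), (5, 3, 1), (7, 3, 2), (7, 6, 3), (9, 5, 4)]


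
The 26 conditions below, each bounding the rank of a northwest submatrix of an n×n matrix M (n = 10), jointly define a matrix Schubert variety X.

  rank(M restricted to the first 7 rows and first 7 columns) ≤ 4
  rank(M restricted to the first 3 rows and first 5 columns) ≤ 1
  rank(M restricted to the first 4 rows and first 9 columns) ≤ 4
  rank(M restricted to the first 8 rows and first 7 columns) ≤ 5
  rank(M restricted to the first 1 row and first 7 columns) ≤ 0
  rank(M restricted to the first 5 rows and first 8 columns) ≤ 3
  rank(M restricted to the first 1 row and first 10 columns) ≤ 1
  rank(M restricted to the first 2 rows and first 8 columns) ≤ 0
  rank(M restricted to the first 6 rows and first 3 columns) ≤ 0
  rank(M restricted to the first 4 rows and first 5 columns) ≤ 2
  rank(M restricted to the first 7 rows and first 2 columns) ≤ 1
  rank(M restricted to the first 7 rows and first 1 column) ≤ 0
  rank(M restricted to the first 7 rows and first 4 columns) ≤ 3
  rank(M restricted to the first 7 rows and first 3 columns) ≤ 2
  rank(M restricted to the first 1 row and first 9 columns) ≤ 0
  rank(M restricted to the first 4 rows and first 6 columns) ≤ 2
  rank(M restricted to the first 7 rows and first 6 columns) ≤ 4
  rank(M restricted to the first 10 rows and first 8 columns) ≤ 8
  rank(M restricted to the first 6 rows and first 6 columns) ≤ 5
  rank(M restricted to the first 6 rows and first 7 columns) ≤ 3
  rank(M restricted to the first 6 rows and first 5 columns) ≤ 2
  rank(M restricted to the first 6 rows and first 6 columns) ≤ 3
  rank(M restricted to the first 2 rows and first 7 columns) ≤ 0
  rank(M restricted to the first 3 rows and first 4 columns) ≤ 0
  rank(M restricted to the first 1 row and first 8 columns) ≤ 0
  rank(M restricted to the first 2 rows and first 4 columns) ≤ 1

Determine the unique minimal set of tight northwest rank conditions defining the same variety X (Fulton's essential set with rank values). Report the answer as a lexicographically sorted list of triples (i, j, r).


Reconstructing r_w from the 26 given conditions:

  row 1: 0 | 0 | 0 | 0 | 0 | 0 | 0 | 0 | 0 | 1
  row 2: 0 | 0 | 0 | 0 | 0 | 0 | 0 | 0 | 1 | 2
  row 3: 0 | 0 | 0 | 0 | 1 | 1 | 1 | 1 | 2 | 3
  row 4: 0 | 0 | 0 | 1 | 2 | 2 | 2 | 2 | 3 | 4
  row 5: 0 | 0 | 0 | 1 | 2 | 3 | 3 | 3 | 4 | 5
  row 6: 0 | 0 | 0 | 1 | 2 | 3 | 3 | 4 | 5 | 6
  row 7: 0 | 1 | 1 | 2 | 3 | 4 | 4 | 5 | 6 | 7
  row 8: 1 | 2 | 2 | 3 | 4 | 5 | 5 | 6 | 7 | 8
  row 9: 1 | 2 | 3 | 4 | 5 | 6 | 6 | 7 | 8 | 9
  row 10: 1 | 2 | 3 | 4 | 5 | 6 | 7 | 8 | 9 | 10

the unique w with this rank table is (10, 9, 5, 4, 6, 8, 2, 1, 3, 7).

6 SE-corners of the 32-cell Rothe diagram give Ess(w):

[(1, 9, 0), (2, 8, 0), (3, 4, 0), (6, 3, 0), (6, 7, 3), (7, 1, 0)]


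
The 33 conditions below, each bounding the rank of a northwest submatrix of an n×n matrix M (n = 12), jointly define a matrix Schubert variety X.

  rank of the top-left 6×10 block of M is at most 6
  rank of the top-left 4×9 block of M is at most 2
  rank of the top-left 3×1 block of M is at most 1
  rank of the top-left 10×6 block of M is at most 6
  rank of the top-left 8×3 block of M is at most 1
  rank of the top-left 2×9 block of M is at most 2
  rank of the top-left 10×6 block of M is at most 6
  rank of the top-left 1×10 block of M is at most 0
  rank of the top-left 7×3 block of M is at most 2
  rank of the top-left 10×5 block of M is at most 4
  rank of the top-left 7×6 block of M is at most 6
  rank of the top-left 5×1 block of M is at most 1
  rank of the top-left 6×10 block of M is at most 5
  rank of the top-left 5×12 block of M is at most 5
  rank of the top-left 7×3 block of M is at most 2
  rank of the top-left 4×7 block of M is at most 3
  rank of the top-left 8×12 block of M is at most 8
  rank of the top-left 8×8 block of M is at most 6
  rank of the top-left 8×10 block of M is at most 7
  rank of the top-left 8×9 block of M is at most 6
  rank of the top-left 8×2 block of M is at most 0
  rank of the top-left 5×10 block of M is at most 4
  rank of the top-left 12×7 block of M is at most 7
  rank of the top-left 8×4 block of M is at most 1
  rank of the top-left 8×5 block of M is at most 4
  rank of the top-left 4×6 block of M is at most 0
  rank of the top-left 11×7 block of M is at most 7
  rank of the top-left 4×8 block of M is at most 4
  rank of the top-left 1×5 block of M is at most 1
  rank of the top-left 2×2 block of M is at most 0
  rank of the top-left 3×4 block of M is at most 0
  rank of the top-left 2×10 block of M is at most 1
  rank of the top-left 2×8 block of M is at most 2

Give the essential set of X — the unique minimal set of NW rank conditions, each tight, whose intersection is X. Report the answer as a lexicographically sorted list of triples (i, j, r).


Reconstructing r_w from the 33 given conditions:

  i=1: 0 0 0 0 0 0 0 0 0 0 1 1
  i=2: 0 0 0 0 0 0 1 1 1 1 2 2
  i=3: 0 0 0 0 0 0 1 2 2 2 3 3
  i=4: 0 0 0 0 0 0 1 2 2 3 4 4
  i=5: 0 0 1 1 1 1 2 3 3 4 5 5
  i=6: 0 0 1 1 2 2 3 4 4 5 6 6
  i=7: 0 0 1 1 2 3 4 5 5 6 7 7
  i=8: 0 0 1 1 2 3 4 5 6 7 8 8
  i=9: 1 1 2 2 3 4 5 6 7 8 9 9
  i=10: 1 2 3 3 4 5 6 7 8 9 10 10
  i=11: 1 2 3 4 5 6 7 8 9 10 11 11
  i=12: 1 2 3 4 5 6 7 8 9 10 11 12

the unique w with this rank table is (11, 7, 8, 10, 3, 5, 6, 9, 1, 2, 4, 12).

|D(w)|=40, |Ess(w)|=5:

[(1, 10, 0), (4, 6, 0), (4, 9, 2), (8, 2, 0), (8, 4, 1)]


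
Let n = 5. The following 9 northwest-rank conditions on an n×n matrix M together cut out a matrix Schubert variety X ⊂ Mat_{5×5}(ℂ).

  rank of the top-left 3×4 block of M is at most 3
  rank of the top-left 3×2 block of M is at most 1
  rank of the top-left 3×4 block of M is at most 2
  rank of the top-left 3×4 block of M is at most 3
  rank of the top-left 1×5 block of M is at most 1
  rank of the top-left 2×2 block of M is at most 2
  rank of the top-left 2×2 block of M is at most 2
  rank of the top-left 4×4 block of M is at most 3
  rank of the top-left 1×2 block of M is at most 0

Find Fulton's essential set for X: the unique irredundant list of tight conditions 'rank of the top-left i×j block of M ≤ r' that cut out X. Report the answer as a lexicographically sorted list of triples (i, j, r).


Computing R[i][j] = min implied NW-rank bound (n=5, 9 conditions):

  i=1: 0 | 0 | 1 | 1 | 1
  i=2: 1 | 1 | 2 | 2 | 2
  i=3: 1 | 1 | 2 | 2 | 3
  i=4: 1 | 2 | 3 | 3 | 4
  i=5: 1 | 2 | 3 | 4 | 5

hence w(1..5) = (3, 1, 5, 2, 4).

ℓ(w)=4; the 3 essential cells (i,j,r):

[(1, 2, 0), (3, 2, 1), (3, 4, 2)]


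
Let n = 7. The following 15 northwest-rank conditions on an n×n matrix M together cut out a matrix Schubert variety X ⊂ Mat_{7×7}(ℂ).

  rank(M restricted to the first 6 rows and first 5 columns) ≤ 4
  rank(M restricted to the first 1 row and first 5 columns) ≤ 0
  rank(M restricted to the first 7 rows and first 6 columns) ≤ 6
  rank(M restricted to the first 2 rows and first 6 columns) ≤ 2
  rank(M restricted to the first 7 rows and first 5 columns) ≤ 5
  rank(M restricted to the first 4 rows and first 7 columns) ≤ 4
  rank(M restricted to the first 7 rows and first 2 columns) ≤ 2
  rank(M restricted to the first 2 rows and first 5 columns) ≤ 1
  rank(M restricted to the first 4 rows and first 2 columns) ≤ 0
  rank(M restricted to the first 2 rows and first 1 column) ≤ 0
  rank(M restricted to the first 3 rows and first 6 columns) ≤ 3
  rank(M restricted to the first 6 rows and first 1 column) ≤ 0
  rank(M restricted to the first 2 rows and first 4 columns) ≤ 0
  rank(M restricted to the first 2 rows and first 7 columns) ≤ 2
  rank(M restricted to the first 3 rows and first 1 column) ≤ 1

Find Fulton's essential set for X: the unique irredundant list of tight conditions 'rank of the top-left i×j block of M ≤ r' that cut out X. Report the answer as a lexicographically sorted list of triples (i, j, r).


Propagating the 15 rank bounds to every northwest block:

  R[1]: 0 | 0 | 0 | 0 | 0 | 1 | 1
  R[2]: 0 | 0 | 0 | 0 | 1 | 2 | 2
  R[3]: 0 | 0 | 1 | 1 | 2 | 3 | 3
  R[4]: 0 | 0 | 1 | 2 | 3 | 4 | 4
  R[5]: 0 | 1 | 2 | 3 | 4 | 5 | 5
  R[6]: 0 | 1 | 2 | 3 | 4 | 5 | 6
  R[7]: 1 | 2 | 3 | 4 | 5 | 6 | 7

the unique w with this rank table is (6, 5, 3, 4, 2, 7, 1).

ℓ(w)=15; the 4 essential cells (i,j,r):

[(1, 5, 0), (2, 4, 0), (4, 2, 0), (6, 1, 0)]


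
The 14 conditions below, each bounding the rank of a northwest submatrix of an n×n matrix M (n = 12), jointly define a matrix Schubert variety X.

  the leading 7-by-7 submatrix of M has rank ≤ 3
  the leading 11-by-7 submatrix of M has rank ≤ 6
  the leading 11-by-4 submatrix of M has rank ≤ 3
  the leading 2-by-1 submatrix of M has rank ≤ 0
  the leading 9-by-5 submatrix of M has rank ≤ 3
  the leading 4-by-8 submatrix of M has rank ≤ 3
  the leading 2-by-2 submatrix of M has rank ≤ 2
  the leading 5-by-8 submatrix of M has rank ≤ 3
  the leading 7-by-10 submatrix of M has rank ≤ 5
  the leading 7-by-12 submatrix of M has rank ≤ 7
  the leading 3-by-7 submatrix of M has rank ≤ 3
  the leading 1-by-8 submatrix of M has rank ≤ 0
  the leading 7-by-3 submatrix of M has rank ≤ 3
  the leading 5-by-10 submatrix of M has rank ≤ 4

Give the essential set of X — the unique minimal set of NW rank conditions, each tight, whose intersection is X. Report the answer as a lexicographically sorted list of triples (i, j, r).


Rank table r_w(12×12) implied by the 14 constraints:

  i=1: 0, 0, 0, 0, 0, 0, 0, 0, 1, 1, 1, 1
  i=2: 0, 1, 1, 1, 1, 1, 1, 1, 2, 2, 2, 2
  i=3: 1, 2, 2, 2, 2, 2, 2, 2, 3, 3, 3, 3
  i=4: 1, 2, 3, 3, 3, 3, 3, 3, 4, 4, 4, 4
  i=5: 1, 2, 3, 3, 3, 3, 3, 3, 4, 4, 5, 5
  i=6: 1, 2, 3, 3, 3, 3, 3, 4, 5, 5, 6, 6
  i=7: 1, 2, 3, 3, 3, 3, 3, 4, 5, 5, 6, 7
  i=8: 1, 2, 3, 3, 3, 4, 4, 5, 6, 6, 7, 8
  i=9: 1, 2, 3, 3, 3, 4, 5, 6, 7, 7, 8, 9
  i=10: 1, 2, 3, 3, 4, 5, 6, 7, 8, 8, 9, 10
  i=11: 1, 2, 3, 3, 4, 5, 6, 7, 8, 9, 10, 11
  i=12: 1, 2, 3, 4, 5, 6, 7, 8, 9, 10, 11, 12

reading off 1-entries of Δ²R: w = (9, 2, 1, 3, 11, 8, 12, 6, 7, 5, 10, 4).

D(w) has 30 cells with 8 SE-corners; essential set:

[(1, 8, 0), (2, 1, 0), (5, 8, 3), (5, 10, 4), (7, 7, 3), (7, 10, 5), (9, 5, 3), (11, 4, 3)]


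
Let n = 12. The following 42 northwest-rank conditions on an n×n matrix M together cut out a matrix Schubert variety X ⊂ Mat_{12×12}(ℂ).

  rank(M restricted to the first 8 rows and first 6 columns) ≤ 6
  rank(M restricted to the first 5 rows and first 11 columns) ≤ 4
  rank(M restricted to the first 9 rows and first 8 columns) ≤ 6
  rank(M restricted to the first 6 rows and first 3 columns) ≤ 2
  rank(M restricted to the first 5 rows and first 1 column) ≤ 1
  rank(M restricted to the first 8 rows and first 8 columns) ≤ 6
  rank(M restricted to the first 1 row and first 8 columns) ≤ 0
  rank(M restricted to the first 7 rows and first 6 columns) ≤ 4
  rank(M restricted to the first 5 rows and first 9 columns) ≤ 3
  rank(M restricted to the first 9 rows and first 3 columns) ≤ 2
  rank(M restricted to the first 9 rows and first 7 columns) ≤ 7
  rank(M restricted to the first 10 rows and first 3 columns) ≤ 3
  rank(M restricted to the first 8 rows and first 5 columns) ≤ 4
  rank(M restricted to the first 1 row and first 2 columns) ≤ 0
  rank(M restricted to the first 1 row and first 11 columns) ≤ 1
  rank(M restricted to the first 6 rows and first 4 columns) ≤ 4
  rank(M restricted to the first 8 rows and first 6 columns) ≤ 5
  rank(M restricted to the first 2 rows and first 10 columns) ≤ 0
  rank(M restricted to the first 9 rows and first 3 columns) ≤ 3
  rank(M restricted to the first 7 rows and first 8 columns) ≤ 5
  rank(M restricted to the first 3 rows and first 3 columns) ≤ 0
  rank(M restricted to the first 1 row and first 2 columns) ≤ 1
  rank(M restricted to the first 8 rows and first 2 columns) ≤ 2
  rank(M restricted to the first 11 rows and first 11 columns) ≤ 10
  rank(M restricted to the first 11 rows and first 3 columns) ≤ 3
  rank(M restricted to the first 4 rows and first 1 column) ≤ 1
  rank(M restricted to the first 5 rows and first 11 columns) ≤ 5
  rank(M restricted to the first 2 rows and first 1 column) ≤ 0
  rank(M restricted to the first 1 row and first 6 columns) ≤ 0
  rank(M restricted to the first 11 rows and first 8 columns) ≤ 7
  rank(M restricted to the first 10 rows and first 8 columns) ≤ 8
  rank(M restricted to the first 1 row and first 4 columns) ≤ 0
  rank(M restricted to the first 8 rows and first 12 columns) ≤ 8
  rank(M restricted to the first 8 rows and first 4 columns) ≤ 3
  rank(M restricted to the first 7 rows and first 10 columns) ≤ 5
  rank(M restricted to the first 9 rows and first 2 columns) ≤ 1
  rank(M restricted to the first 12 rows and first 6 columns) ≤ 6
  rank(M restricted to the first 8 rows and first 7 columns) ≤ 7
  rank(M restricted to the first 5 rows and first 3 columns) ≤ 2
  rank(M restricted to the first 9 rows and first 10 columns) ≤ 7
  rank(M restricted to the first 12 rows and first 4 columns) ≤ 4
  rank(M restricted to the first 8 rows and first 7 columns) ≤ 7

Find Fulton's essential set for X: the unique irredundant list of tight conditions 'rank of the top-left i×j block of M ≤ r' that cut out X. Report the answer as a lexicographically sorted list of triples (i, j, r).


Rank table r_w(12×12) implied by the 42 constraints:

  R[1]: 0, 0, 0, 0, 0, 0, 0, 0, 0, 0, 1, 1
  R[2]: 0, 0, 0, 0, 0, 0, 0, 0, 0, 0, 1, 2
  R[3]: 0, 0, 0, 1, 1, 1, 1, 1, 1, 1, 2, 3
  R[4]: 1, 1, 1, 2, 2, 2, 2, 2, 2, 2, 3, 4
  R[5]: 1, 1, 2, 3, 3, 3, 3, 3, 3, 3, 4, 5
  R[6]: 1, 1, 2, 3, 4, 4, 4, 4, 4, 4, 5, 6
  R[7]: 1, 1, 2, 3, 4, 4, 5, 5, 5, 5, 6, 7
  R[8]: 1, 1, 2, 3, 4, 5, 6, 6, 6, 6, 7, 8
  R[9]: 1, 1, 2, 3, 4, 5, 6, 6, 7, 7, 8, 9
  R[10]: 1, 2, 3, 4, 5, 6, 7, 7, 8, 8, 9, 10
  R[11]: 1, 2, 3, 4, 5, 6, 7, 7, 8, 9, 10, 11
  R[12]: 1, 2, 3, 4, 5, 6, 7, 8, 9, 10, 11, 12

the unique w with this rank table is (11, 12, 4, 1, 3, 5, 7, 6, 9, 2, 10, 8).

Rothe diagram D(w) (31 cells), 6 SE-corners (essential conditions):

[(2, 10, 0), (3, 3, 0), (7, 6, 4), (9, 2, 1), (9, 8, 6), (11, 8, 7)]


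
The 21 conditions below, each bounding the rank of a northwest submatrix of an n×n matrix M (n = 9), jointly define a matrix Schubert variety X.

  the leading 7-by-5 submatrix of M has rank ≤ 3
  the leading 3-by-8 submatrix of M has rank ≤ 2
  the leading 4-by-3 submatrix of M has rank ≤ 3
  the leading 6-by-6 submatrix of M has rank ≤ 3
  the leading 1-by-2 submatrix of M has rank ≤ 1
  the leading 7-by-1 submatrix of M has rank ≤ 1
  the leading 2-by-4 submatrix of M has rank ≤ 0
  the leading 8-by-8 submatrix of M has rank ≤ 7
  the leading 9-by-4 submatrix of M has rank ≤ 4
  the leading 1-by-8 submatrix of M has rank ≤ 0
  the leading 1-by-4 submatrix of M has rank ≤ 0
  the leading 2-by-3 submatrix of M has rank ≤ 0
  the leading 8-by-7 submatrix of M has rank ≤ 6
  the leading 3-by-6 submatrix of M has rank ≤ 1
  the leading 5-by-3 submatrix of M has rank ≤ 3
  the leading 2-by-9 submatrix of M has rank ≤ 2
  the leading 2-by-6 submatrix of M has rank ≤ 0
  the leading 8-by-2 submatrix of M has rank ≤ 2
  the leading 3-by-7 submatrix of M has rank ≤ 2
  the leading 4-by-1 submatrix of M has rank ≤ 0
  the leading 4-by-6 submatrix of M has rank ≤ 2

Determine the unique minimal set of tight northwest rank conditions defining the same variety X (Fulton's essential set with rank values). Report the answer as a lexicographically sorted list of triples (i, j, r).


Propagating the 21 rank bounds to every northwest block:

  R[1]: 0 0 0 0 0 0 0 0 1
  R[2]: 0 0 0 0 0 0 1 1 2
  R[3]: 0 1 1 1 1 1 2 2 3
  R[4]: 0 1 2 2 2 2 3 3 4
  R[5]: 1 2 3 3 3 3 4 4 5
  R[6]: 1 2 3 3 3 3 4 5 6
  R[7]: 1 2 3 3 3 4 5 6 7
  R[8]: 1 2 3 4 4 5 6 7 8
  R[9]: 1 2 3 4 5 6 7 8 9

hence w(1..9) = (9, 7, 2, 3, 1, 8, 6, 4, 5).

ℓ(w)=21; the 5 essential cells (i,j,r):

[(1, 8, 0), (2, 6, 0), (4, 1, 0), (6, 6, 3), (7, 5, 3)]


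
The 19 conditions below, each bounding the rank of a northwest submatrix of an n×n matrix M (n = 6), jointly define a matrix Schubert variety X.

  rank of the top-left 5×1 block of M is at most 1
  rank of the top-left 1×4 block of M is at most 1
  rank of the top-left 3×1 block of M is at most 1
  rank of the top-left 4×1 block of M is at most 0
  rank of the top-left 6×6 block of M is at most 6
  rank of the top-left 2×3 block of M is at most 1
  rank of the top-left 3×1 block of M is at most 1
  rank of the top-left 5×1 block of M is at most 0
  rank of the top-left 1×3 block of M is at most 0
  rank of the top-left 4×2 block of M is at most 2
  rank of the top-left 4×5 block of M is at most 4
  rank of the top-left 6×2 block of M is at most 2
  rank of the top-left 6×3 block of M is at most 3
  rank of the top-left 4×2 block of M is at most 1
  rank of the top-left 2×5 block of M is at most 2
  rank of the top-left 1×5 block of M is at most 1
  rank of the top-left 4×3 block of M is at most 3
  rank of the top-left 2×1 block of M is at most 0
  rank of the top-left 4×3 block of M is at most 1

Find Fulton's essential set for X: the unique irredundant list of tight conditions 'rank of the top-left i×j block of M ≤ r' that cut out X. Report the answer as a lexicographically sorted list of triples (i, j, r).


Rank table r_w(6×6) implied by the 19 constraints:

  R[1]: 0, 0, 0, 1, 1, 1
  R[2]: 0, 1, 1, 2, 2, 2
  R[3]: 0, 1, 1, 2, 3, 3
  R[4]: 0, 1, 1, 2, 3, 4
  R[5]: 0, 1, 2, 3, 4, 5
  R[6]: 1, 2, 3, 4, 5, 6

reading off 1-entries of Δ²R: w = (4, 2, 5, 6, 3, 1).

|D(w)|=9, |Ess(w)|=3:

[(1, 3, 0), (4, 3, 1), (5, 1, 0)]


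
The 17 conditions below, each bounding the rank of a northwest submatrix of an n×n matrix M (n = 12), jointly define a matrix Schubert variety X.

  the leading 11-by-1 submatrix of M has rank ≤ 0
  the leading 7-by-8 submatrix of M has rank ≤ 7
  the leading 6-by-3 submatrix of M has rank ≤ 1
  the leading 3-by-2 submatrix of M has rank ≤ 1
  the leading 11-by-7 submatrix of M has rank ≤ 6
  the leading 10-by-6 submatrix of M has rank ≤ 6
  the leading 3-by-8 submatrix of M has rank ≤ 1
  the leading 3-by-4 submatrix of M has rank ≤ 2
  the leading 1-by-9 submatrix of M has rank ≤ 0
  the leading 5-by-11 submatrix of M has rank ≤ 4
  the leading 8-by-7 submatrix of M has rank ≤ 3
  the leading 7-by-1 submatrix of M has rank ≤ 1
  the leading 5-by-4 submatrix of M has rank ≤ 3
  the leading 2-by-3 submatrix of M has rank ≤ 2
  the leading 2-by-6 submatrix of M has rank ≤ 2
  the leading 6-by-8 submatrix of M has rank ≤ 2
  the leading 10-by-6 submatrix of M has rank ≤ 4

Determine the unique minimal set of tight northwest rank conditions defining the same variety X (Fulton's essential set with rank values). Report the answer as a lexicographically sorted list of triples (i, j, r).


Computing R[i][j] = min implied NW-rank bound (n=12, 17 conditions):

  0 | 0 | 0 | 0 | 0 | 0 | 0 | 0 | 0 | 1 | 1 | 1
  0 | 1 | 1 | 1 | 1 | 1 | 1 | 1 | 1 | 2 | 2 | 2
  0 | 1 | 1 | 1 | 1 | 1 | 1 | 1 | 2 | 3 | 3 | 3
  0 | 1 | 1 | 2 | 2 | 2 | 2 | 2 | 3 | 4 | 4 | 4
  0 | 1 | 1 | 2 | 2 | 2 | 2 | 2 | 3 | 4 | 4 | 5
  0 | 1 | 1 | 2 | 2 | 2 | 2 | 2 | 3 | 4 | 5 | 6
  0 | 1 | 2 | 3 | 3 | 3 | 3 | 3 | 4 | 5 | 6 | 7
  0 | 1 | 2 | 3 | 3 | 3 | 3 | 4 | 5 | 6 | 7 | 8
  0 | 1 | 2 | 3 | 4 | 4 | 4 | 5 | 6 | 7 | 8 | 9
  0 | 1 | 2 | 3 | 4 | 4 | 5 | 6 | 7 | 8 | 9 | 10
  0 | 1 | 2 | 3 | 4 | 5 | 6 | 7 | 8 | 9 | 10 | 11
  1 | 2 | 3 | 4 | 5 | 6 | 7 | 8 | 9 | 10 | 11 | 12

reading off 1-entries of Δ²R: w = (10, 2, 9, 4, 12, 11, 3, 8, 5, 7, 6, 1).

ℓ(w)=41; the 8 essential cells (i,j,r):

[(1, 9, 0), (3, 8, 1), (5, 11, 4), (6, 3, 1), (6, 8, 2), (8, 7, 3), (10, 6, 4), (11, 1, 0)]


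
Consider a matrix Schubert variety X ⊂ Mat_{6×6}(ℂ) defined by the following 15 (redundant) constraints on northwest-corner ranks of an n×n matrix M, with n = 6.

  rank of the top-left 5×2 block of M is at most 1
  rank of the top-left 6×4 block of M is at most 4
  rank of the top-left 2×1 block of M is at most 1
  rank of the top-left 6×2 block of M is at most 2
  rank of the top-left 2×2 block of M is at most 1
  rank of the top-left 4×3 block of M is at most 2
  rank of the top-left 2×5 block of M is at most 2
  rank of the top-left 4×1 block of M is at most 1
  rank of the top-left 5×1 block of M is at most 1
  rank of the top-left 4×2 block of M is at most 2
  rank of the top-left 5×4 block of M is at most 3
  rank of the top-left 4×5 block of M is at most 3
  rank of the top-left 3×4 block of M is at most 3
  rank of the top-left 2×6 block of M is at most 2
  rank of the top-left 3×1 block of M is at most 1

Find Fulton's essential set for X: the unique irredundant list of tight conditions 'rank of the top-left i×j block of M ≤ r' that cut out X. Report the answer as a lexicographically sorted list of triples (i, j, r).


Reconstructing r_w from the 15 given conditions:

  1, 1, 1, 1, 1, 1
  1, 1, 2, 2, 2, 2
  1, 1, 2, 3, 3, 3
  1, 1, 2, 3, 3, 4
  1, 1, 2, 3, 4, 5
  1, 2, 3, 4, 5, 6

hence w(1..6) = (1, 3, 4, 6, 5, 2).

Rothe diagram D(w) (5 cells), 2 SE-corners (essential conditions):

[(4, 5, 3), (5, 2, 1)]


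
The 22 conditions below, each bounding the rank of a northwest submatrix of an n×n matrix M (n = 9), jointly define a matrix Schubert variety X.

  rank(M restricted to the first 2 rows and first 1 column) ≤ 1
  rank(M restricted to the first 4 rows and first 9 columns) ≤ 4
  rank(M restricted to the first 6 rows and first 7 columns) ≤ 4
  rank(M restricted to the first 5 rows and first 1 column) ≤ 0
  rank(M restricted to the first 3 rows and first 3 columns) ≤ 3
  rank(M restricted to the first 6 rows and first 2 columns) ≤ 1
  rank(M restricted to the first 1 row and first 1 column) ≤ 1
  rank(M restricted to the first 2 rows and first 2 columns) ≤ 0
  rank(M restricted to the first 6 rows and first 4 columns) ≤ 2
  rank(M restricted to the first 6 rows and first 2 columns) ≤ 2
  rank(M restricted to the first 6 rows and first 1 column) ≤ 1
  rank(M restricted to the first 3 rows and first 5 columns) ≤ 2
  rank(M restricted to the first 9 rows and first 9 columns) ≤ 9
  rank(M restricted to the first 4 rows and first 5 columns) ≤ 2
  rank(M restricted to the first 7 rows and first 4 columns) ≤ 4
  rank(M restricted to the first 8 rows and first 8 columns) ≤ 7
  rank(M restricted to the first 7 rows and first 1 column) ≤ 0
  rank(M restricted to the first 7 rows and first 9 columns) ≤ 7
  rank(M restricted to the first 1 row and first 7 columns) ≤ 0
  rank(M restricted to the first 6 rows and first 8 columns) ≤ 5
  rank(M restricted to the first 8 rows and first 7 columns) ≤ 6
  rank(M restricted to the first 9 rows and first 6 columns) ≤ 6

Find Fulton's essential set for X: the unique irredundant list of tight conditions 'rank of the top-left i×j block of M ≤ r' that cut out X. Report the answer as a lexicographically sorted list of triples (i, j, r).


Rank table r_w(9×9) implied by the 22 constraints:

  R[1]: 0, 0, 0, 0, 0, 0, 0, 1, 1
  R[2]: 0, 0, 1, 1, 1, 1, 1, 2, 2
  R[3]: 0, 1, 2, 2, 2, 2, 2, 3, 3
  R[4]: 0, 1, 2, 2, 2, 3, 3, 4, 4
  R[5]: 0, 1, 2, 2, 3, 4, 4, 5, 5
  R[6]: 0, 1, 2, 2, 3, 4, 4, 5, 6
  R[7]: 0, 1, 2, 3, 4, 5, 5, 6, 7
  R[8]: 1, 2, 3, 4, 5, 6, 6, 7, 8
  R[9]: 1, 2, 3, 4, 5, 6, 7, 8, 9

so w = (8, 3, 2, 6, 5, 9, 4, 1, 7).

Rothe diagram D(w) (19 cells), 6 SE-corners (essential conditions):

[(1, 7, 0), (2, 2, 0), (4, 5, 2), (6, 4, 2), (6, 7, 4), (7, 1, 0)]


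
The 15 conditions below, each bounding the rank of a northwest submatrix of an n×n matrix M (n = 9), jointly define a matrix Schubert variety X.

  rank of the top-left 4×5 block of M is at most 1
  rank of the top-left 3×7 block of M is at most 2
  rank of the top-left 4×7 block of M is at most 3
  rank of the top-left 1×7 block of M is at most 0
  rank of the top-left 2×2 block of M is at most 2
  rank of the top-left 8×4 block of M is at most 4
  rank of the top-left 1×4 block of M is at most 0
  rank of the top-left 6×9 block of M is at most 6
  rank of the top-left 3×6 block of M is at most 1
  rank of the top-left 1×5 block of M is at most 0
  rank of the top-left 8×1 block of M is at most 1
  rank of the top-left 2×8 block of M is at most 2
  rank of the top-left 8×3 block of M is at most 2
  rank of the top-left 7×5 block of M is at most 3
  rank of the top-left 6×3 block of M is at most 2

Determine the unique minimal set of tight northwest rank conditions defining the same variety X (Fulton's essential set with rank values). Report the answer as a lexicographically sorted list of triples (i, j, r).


Rank table r_w(9×9) implied by the 15 constraints:

  row 1: 0 | 0 | 0 | 0 | 0 | 0 | 0 | 1 | 1
  row 2: 1 | 1 | 1 | 1 | 1 | 1 | 1 | 2 | 2
  row 3: 1 | 1 | 1 | 1 | 1 | 1 | 2 | 3 | 3
  row 4: 1 | 1 | 1 | 1 | 1 | 2 | 3 | 4 | 4
  row 5: 1 | 2 | 2 | 2 | 2 | 3 | 4 | 5 | 5
  row 6: 1 | 2 | 2 | 3 | 3 | 4 | 5 | 6 | 6
  row 7: 1 | 2 | 2 | 3 | 3 | 4 | 5 | 6 | 7
  row 8: 1 | 2 | 2 | 3 | 4 | 5 | 6 | 7 | 8
  row 9: 1 | 2 | 3 | 4 | 5 | 6 | 7 | 8 | 9

second differences of R give the permutation w = (8, 1, 7, 6, 2, 4, 9, 5, 3).

D(w) has 20 cells with 5 SE-corners; essential set:

[(1, 7, 0), (3, 6, 1), (4, 5, 1), (7, 5, 3), (8, 3, 2)]


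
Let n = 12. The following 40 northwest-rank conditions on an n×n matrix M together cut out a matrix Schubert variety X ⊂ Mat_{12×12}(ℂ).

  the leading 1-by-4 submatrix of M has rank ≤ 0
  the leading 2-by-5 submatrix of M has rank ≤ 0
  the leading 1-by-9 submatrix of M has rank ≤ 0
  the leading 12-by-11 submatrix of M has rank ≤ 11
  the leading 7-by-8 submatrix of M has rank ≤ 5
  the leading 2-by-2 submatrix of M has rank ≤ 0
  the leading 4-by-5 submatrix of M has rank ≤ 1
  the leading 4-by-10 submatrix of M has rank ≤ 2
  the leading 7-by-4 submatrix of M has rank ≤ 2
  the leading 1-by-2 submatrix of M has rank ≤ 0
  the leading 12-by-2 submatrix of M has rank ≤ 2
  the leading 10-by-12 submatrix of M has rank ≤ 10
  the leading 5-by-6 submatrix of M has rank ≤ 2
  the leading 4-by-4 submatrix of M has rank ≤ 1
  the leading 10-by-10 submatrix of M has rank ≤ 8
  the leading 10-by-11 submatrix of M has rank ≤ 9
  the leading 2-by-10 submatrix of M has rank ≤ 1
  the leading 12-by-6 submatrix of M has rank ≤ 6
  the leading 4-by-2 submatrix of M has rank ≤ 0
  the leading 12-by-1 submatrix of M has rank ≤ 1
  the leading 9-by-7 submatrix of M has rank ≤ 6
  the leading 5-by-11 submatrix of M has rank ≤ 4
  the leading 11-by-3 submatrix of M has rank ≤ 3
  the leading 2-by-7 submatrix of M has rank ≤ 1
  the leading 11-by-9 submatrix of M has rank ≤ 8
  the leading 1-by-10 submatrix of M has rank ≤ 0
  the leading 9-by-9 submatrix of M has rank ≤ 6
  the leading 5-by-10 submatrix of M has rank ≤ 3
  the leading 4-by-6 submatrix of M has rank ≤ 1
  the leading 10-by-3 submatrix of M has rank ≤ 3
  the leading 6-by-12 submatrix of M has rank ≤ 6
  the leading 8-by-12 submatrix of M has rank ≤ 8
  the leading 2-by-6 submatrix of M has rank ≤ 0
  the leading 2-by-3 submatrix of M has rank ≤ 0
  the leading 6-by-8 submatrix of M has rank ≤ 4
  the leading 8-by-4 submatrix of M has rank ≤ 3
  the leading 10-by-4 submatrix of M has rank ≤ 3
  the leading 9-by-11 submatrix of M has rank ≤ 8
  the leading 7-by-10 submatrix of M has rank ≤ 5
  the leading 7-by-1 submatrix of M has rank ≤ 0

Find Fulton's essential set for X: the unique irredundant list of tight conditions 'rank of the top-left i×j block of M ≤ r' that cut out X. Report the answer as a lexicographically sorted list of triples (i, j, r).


Recovering R(i,j) via the rank-extension bound from the 40 conditions:

  row 1: 0 | 0 | 0 | 0 | 0 | 0 | 0 | 0 | 0 | 0 | 1 | 1
  row 2: 0 | 0 | 0 | 0 | 0 | 0 | 1 | 1 | 1 | 1 | 2 | 2
  row 3: 0 | 0 | 1 | 1 | 1 | 1 | 2 | 2 | 2 | 2 | 3 | 3
  row 4: 0 | 0 | 1 | 1 | 1 | 1 | 2 | 2 | 2 | 2 | 3 | 4
  row 5: 0 | 1 | 2 | 2 | 2 | 2 | 3 | 3 | 3 | 3 | 4 | 5
  row 6: 0 | 1 | 2 | 2 | 3 | 3 | 4 | 4 | 4 | 4 | 5 | 6
  row 7: 0 | 1 | 2 | 2 | 3 | 4 | 5 | 5 | 5 | 5 | 6 | 7
  row 8: 1 | 2 | 3 | 3 | 4 | 5 | 6 | 6 | 6 | 6 | 7 | 8
  row 9: 1 | 2 | 3 | 3 | 4 | 5 | 6 | 6 | 6 | 7 | 8 | 9
  row 10: 1 | 2 | 3 | 3 | 4 | 5 | 6 | 7 | 7 | 8 | 9 | 10
  row 11: 1 | 2 | 3 | 4 | 5 | 6 | 7 | 8 | 8 | 9 | 10 | 11
  row 12: 1 | 2 | 3 | 4 | 5 | 6 | 7 | 8 | 9 | 10 | 11 | 12

second differences of R give the permutation w = (11, 7, 3, 12, 2, 5, 6, 1, 10, 8, 4, 9).

ℓ(w)=35; the 9 essential cells (i,j,r):

[(1, 10, 0), (2, 6, 0), (4, 2, 0), (4, 6, 1), (4, 10, 2), (7, 1, 0), (7, 4, 2), (9, 9, 6), (10, 4, 3)]
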